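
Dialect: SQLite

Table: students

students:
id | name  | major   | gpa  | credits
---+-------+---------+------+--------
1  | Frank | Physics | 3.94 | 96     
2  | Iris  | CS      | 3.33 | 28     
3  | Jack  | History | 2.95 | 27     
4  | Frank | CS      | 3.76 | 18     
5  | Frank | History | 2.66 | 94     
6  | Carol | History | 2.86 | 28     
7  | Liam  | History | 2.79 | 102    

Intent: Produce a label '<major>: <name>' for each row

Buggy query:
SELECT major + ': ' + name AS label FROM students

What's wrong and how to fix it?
Bug: '+' is numeric addition; on text columns SQLite converts them to 0 instead of concatenating

Fix: Use the || operator for string concatenation

Corrected query:
SELECT major || ': ' || name AS label FROM students

Result:
label         
--------------
Physics: Frank
CS: Iris      
History: Jack 
CS: Frank     
History: Frank
History: Carol
History: Liam 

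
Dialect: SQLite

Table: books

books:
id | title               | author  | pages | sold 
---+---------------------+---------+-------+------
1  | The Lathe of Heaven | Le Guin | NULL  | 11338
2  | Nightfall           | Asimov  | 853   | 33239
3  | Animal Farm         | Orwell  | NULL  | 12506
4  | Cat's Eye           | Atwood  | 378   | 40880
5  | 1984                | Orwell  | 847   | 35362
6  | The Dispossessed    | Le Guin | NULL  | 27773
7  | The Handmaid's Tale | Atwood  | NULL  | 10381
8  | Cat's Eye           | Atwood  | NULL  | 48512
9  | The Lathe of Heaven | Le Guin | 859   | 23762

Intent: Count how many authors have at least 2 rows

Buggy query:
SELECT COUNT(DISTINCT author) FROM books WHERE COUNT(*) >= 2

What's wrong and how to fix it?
Bug: COUNT(*) cannot appear in WHERE; the per-group count doesn't exist yet

Fix: Use a subquery that GROUPs and filters with HAVING, then count its rows

Corrected query:
SELECT COUNT(*) FROM (SELECT author FROM books GROUP BY author HAVING COUNT(*) >= 2)

Result:
COUNT(*)
--------
3       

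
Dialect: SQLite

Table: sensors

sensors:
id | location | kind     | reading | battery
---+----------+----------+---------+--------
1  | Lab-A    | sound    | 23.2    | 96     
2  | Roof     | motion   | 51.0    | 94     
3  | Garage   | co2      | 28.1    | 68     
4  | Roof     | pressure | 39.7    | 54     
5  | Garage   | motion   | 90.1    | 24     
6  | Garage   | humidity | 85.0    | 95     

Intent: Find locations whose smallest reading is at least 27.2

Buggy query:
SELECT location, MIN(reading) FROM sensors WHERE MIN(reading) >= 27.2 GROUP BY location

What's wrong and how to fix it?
Bug: Aggregates like MIN are computed per group after WHERE runs

Fix: Use HAVING for the per-group MIN condition

Corrected query:
SELECT location, MIN(reading) FROM sensors GROUP BY location HAVING MIN(reading) >= 27.2

Result:
location | MIN(reading)
---------+-------------
Garage   | 28.1        
Roof     | 39.7        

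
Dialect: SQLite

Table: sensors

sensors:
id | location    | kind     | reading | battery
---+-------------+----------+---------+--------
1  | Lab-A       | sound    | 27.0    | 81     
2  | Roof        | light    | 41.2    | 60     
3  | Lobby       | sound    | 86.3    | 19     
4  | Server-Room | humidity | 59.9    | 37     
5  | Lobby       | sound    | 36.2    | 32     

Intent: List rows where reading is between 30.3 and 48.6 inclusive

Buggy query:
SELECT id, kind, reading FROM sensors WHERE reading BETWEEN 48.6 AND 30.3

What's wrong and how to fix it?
Bug: The bounds are reversed; BETWEEN a AND b requires a <= b to match anything

Fix: Write BETWEEN 30.3 AND 48.6

Corrected query:
SELECT id, kind, reading FROM sensors WHERE reading BETWEEN 30.3 AND 48.6

Result:
id | kind  | reading
---+-------+--------
2  | light | 41.2   
5  | sound | 36.2   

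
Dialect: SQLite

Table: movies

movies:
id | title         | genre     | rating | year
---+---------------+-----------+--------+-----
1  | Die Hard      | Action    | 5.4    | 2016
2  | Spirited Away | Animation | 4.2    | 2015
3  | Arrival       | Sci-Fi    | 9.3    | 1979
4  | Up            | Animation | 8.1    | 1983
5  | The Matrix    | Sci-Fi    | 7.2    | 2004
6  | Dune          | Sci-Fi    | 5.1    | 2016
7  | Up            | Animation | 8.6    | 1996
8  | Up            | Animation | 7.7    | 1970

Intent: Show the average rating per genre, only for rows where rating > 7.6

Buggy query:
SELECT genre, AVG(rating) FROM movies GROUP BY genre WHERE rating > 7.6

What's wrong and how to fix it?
Bug: WHERE cannot follow GROUP BY

Fix: Move the WHERE clause before GROUP BY

Corrected query:
SELECT genre, AVG(rating) FROM movies WHERE rating > 7.6 GROUP BY genre

Result:
genre     | AVG(rating)
----------+------------
Animation | 8.133333   
Sci-Fi    | 9.3        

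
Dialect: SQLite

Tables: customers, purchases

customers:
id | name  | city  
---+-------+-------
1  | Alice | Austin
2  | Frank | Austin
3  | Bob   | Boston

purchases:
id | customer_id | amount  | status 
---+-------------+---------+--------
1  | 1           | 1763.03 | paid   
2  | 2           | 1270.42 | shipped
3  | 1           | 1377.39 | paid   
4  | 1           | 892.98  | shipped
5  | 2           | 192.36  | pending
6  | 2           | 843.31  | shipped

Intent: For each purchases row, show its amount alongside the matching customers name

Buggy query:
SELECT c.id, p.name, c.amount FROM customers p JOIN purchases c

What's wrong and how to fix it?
Bug: JOIN with no ON clause produces a cartesian product; every purchases row pairs with every customers row

Fix: Specify the join condition linking the foreign key to the parent id

Corrected query:
SELECT c.id, p.name, c.amount FROM customers p JOIN purchases c ON c.customer_id = p.id

Result:
id | name  | amount 
---+-------+--------
1  | Alice | 1763.03
2  | Frank | 1270.42
3  | Alice | 1377.39
4  | Alice | 892.98 
5  | Frank | 192.36 
6  | Frank | 843.31 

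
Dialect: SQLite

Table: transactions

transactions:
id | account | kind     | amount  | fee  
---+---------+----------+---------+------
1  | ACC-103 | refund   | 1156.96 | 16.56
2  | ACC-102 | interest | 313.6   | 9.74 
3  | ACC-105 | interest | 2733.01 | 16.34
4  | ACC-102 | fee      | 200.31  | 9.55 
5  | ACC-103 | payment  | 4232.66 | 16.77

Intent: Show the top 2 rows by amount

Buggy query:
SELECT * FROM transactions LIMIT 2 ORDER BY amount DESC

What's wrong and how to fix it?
Bug: LIMIT must come after ORDER BY

Fix: Swap the clauses: ORDER BY first, then LIMIT

Corrected query:
SELECT * FROM transactions ORDER BY amount DESC LIMIT 2

Result:
id | account | kind     | amount  | fee  
---+---------+----------+---------+------
5  | ACC-103 | payment  | 4232.66 | 16.77
3  | ACC-105 | interest | 2733.01 | 16.34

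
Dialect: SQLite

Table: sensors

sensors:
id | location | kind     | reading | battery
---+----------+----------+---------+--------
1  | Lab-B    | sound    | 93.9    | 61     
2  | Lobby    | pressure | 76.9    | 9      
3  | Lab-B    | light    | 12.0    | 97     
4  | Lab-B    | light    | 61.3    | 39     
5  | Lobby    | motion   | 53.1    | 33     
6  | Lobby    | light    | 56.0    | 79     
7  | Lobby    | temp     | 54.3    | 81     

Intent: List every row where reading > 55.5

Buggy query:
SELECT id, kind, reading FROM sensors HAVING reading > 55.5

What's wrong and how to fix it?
Bug: This is a non-aggregate query (no GROUP BY, no aggregates), so in SQLite the HAVING clause is invalid here; a row-level condition belongs in WHERE

Fix: Use WHERE for row-level filtering

Corrected query:
SELECT id, kind, reading FROM sensors WHERE reading > 55.5

Result:
id | kind     | reading
---+----------+--------
1  | sound    | 93.9   
2  | pressure | 76.9   
4  | light    | 61.3   
6  | light    | 56     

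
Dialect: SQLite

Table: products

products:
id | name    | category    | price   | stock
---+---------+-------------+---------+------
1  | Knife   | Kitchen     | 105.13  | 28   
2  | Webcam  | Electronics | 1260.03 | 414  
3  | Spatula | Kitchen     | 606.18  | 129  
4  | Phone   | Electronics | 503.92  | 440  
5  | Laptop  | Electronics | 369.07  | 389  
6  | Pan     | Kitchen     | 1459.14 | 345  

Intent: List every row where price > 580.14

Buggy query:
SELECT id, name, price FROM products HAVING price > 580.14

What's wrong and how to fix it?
Bug: HAVING filters the output of aggregation, but this query has no GROUP BY and no aggregate functions, so SQLite rejects it (HAVING clause on a non-aggregate query); the condition here is per row

Fix: Use WHERE for row-level filtering

Corrected query:
SELECT id, name, price FROM products WHERE price > 580.14

Result:
id | name    | price  
---+---------+--------
2  | Webcam  | 1260.03
3  | Spatula | 606.18 
6  | Pan     | 1459.14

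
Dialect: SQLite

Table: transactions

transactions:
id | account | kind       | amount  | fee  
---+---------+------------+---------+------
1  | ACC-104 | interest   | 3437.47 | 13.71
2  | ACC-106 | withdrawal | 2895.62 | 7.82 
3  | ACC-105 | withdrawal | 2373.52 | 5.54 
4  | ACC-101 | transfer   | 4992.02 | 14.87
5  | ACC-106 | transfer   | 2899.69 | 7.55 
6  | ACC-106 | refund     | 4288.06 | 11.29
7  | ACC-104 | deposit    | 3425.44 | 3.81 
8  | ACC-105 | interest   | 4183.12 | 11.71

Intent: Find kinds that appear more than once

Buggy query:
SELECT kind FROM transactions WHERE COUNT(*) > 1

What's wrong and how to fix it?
Bug: COUNT(*) is an aggregate and cannot be used in WHERE

Fix: GROUP BY kind, then filter groups with HAVING COUNT(*) > 1

Corrected query:
SELECT kind FROM transactions GROUP BY kind HAVING COUNT(*) > 1

Result:
kind      
----------
interest  
transfer  
withdrawal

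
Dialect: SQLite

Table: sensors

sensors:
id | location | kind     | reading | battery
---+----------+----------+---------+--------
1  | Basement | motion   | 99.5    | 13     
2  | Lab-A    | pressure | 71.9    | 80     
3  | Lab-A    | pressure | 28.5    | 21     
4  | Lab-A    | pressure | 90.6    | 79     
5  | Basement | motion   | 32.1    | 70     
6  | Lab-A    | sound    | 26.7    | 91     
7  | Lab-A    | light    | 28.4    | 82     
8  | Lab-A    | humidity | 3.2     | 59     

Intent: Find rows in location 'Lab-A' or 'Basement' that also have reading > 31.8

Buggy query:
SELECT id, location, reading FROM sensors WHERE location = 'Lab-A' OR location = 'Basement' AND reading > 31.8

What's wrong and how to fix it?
Bug: AND binds tighter than OR, so this parses as location = 'Lab-A' OR (location = 'Basement' AND reading > 31.8)

Fix: Add parentheses around the OR so the AND applies to both alternatives

Corrected query:
SELECT id, location, reading FROM sensors WHERE (location = 'Lab-A' OR location = 'Basement') AND reading > 31.8

Result:
id | location | reading
---+----------+--------
1  | Basement | 99.5   
2  | Lab-A    | 71.9   
4  | Lab-A    | 90.6   
5  | Basement | 32.1   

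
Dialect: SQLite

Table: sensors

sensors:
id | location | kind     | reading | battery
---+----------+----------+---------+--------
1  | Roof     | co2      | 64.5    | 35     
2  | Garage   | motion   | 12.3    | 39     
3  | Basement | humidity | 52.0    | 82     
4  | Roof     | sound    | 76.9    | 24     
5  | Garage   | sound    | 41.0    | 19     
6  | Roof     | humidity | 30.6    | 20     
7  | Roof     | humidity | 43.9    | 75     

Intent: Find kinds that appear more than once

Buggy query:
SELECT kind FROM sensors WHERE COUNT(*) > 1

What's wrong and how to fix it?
Bug: COUNT(*) is an aggregate and cannot be used in WHERE

Fix: GROUP BY kind, then filter groups with HAVING COUNT(*) > 1

Corrected query:
SELECT kind FROM sensors GROUP BY kind HAVING COUNT(*) > 1

Result:
kind    
--------
humidity
sound   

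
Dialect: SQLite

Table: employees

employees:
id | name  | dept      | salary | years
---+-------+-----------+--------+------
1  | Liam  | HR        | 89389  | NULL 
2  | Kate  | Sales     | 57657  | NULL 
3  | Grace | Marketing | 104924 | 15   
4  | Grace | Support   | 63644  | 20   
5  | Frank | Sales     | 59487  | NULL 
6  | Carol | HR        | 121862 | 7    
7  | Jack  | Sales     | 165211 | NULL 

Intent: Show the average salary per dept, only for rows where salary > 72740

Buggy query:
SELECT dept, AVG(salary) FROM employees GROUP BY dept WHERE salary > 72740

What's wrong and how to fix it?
Bug: Row-level WHERE must come before GROUP BY in the clause order

Fix: Move the WHERE clause before GROUP BY

Corrected query:
SELECT dept, AVG(salary) FROM employees WHERE salary > 72740 GROUP BY dept

Result:
dept      | AVG(salary)
----------+------------
HR        | 105625.5   
Marketing | 104924     
Sales     | 165211     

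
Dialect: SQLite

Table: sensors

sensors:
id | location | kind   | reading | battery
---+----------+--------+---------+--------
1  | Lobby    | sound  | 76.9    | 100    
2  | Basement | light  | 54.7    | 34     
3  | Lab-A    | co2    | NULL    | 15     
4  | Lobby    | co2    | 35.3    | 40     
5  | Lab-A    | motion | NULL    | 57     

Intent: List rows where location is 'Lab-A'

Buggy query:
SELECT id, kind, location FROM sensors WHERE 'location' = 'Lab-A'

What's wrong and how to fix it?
Bug: Single quotes denote string literals in SQL; the column name is being compared as a constant string

Fix: Remove the quotes around the column name (or use double quotes for an identifier)

Corrected query:
SELECT id, kind, location FROM sensors WHERE location = 'Lab-A'

Result:
id | kind   | location
---+--------+---------
3  | co2    | Lab-A   
5  | motion | Lab-A   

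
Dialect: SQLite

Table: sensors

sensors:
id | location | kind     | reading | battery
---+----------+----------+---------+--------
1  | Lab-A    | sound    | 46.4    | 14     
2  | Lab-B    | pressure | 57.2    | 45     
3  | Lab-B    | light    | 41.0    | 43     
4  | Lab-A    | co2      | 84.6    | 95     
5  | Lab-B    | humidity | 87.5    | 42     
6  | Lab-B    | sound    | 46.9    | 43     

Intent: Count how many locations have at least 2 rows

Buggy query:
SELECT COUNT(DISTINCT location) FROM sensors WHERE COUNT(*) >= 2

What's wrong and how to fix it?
Bug: COUNT(*) cannot appear in WHERE; the per-group count doesn't exist yet

Fix: Group first with HAVING COUNT(*) >= 2, then COUNT the resulting groups

Corrected query:
SELECT COUNT(*) FROM (SELECT location FROM sensors GROUP BY location HAVING COUNT(*) >= 2)

Result:
COUNT(*)
--------
2       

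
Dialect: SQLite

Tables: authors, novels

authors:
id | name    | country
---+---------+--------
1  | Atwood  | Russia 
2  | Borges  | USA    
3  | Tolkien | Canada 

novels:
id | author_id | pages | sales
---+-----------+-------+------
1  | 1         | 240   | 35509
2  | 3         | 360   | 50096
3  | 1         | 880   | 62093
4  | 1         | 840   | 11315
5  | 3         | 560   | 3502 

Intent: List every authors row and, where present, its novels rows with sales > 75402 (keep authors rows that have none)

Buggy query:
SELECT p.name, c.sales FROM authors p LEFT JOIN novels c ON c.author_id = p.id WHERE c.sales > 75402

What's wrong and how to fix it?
Bug: Filtering c.sales in WHERE discards the NULL rows produced by LEFT JOIN, turning it into an inner join

Fix: Move the right-table condition into the ON clause so unmatched parents are kept

Corrected query:
SELECT p.name, c.sales FROM authors p LEFT JOIN novels c ON c.author_id = p.id AND c.sales > 75402

Result:
name    | sales
--------+------
Atwood  | NULL 
Borges  | NULL 
Tolkien | NULL 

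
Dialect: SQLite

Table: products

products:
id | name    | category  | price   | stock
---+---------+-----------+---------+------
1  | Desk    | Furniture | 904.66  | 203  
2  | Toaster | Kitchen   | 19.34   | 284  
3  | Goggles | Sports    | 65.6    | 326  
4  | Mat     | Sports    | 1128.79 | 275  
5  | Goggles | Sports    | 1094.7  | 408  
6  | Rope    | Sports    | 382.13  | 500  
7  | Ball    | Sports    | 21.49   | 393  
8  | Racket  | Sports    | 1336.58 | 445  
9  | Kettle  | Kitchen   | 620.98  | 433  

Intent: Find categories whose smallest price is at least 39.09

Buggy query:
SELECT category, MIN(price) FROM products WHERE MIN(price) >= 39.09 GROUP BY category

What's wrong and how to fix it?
Bug: Aggregates like MIN are computed per group after WHERE runs

Fix: Replace WHERE with HAVING after the GROUP BY

Corrected query:
SELECT category, MIN(price) FROM products GROUP BY category HAVING MIN(price) >= 39.09

Result:
category  | MIN(price)
----------+-----------
Furniture | 904.66    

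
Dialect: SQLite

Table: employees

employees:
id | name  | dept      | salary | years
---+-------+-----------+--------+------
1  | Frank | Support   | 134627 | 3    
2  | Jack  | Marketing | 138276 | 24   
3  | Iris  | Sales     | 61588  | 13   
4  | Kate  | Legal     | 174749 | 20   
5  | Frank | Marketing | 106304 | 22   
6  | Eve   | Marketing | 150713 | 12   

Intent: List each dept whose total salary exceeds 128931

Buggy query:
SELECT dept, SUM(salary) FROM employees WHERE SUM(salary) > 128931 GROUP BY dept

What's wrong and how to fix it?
Bug: WHERE runs before GROUP BY, so aggregates aren't available there

Fix: Use HAVING (which filters groups after aggregation) instead of WHERE

Corrected query:
SELECT dept, SUM(salary) FROM employees GROUP BY dept HAVING SUM(salary) > 128931

Result:
dept      | SUM(salary)
----------+------------
Legal     | 174749     
Marketing | 395293     
Support   | 134627     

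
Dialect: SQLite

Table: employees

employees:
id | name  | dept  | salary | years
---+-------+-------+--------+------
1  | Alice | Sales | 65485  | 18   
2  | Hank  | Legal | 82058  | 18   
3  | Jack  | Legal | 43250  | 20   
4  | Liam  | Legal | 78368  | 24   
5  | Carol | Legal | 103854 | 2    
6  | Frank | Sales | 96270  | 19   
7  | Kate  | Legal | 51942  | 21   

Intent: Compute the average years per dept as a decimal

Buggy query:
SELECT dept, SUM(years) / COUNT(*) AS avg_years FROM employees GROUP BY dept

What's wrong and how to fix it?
Bug: SUM(years) and COUNT(*) are both integers; the division truncates the fractional part

Fix: Cast one side to REAL so the division keeps the fractional part

Corrected query:
SELECT dept, SUM(years) * 1.0 / COUNT(*) AS avg_years FROM employees GROUP BY dept

Result:
dept  | avg_years
------+----------
Legal | 17       
Sales | 18.5     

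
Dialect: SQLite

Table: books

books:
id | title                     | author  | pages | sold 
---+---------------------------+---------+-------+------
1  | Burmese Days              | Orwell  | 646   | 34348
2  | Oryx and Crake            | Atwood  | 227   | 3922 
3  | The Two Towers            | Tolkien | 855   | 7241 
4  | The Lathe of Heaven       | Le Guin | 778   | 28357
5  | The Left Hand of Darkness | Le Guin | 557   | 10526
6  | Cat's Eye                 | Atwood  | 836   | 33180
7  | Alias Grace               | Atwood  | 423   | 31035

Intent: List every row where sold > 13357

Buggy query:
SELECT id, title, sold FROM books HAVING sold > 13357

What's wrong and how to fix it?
Bug: This is a non-aggregate query (no GROUP BY, no aggregates), so in SQLite the HAVING clause is invalid here; a row-level condition belongs in WHERE

Fix: Replace HAVING with WHERE since the condition applies to individual rows

Corrected query:
SELECT id, title, sold FROM books WHERE sold > 13357

Result:
id | title               | sold 
---+---------------------+------
1  | Burmese Days        | 34348
4  | The Lathe of Heaven | 28357
6  | Cat's Eye           | 33180
7  | Alias Grace         | 31035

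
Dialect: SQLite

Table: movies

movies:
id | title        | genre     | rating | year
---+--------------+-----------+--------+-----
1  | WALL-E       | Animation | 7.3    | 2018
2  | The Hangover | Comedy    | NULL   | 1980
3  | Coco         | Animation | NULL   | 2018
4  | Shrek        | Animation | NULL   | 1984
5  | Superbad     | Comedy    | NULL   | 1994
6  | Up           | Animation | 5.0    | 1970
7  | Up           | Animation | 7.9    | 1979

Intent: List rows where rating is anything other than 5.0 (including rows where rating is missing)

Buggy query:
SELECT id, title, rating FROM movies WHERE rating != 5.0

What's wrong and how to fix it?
Bug: 'rating != 5.0' is unknown when rating is NULL, so NULL rows are silently excluded

Fix: Add an explicit OR rating IS NULL to include the missing-value rows

Corrected query:
SELECT id, title, rating FROM movies WHERE rating != 5.0 OR rating IS NULL

Result:
id | title        | rating
---+--------------+-------
1  | WALL-E       | 7.3   
2  | The Hangover | NULL  
3  | Coco         | NULL  
4  | Shrek        | NULL  
5  | Superbad     | NULL  
7  | Up           | 7.9   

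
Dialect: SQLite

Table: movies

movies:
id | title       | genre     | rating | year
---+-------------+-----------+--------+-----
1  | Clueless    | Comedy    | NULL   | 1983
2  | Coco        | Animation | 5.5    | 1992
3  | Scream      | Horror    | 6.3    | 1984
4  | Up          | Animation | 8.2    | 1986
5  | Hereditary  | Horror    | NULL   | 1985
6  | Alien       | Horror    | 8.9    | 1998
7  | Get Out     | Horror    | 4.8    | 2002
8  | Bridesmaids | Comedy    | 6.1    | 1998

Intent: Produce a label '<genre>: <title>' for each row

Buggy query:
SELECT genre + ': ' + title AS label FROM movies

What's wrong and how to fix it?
Bug: '+' is numeric addition; on text columns SQLite converts them to 0 instead of concatenating

Fix: Use the || operator for string concatenation

Corrected query:
SELECT genre || ': ' || title AS label FROM movies

Result:
label              
-------------------
Comedy: Clueless   
Animation: Coco    
Horror: Scream     
Animation: Up      
Horror: Hereditary 
Horror: Alien      
Horror: Get Out    
Comedy: Bridesmaids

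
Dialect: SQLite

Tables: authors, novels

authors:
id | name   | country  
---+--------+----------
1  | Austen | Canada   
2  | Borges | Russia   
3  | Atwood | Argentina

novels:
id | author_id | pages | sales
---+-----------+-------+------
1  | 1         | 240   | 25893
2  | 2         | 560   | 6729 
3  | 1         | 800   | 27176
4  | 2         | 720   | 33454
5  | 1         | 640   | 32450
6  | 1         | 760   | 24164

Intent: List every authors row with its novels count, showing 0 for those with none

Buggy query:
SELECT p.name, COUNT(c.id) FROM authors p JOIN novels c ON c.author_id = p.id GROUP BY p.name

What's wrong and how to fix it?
Bug: An inner join excludes parents with zero children

Fix: Switch to LEFT JOIN to retain unmatched parent rows

Corrected query:
SELECT p.name, COUNT(c.id) FROM authors p LEFT JOIN novels c ON c.author_id = p.id GROUP BY p.name

Result:
name   | COUNT(c.id)
-------+------------
Atwood | 0          
Austen | 4          
Borges | 2          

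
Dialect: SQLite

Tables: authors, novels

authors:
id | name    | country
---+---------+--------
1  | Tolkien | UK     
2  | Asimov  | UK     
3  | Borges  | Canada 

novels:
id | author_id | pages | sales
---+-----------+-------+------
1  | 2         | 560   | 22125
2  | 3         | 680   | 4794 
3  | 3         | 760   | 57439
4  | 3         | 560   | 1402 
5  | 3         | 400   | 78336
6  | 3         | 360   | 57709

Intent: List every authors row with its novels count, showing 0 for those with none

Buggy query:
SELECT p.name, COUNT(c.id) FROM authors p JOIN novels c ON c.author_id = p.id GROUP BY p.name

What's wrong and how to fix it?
Bug: INNER JOIN drops authors rows that have no matching novels rows

Fix: Use LEFT JOIN so parents without children still appear (COUNT(c.id) gives 0)

Corrected query:
SELECT p.name, COUNT(c.id) FROM authors p LEFT JOIN novels c ON c.author_id = p.id GROUP BY p.name

Result:
name    | COUNT(c.id)
--------+------------
Asimov  | 1          
Borges  | 5          
Tolkien | 0          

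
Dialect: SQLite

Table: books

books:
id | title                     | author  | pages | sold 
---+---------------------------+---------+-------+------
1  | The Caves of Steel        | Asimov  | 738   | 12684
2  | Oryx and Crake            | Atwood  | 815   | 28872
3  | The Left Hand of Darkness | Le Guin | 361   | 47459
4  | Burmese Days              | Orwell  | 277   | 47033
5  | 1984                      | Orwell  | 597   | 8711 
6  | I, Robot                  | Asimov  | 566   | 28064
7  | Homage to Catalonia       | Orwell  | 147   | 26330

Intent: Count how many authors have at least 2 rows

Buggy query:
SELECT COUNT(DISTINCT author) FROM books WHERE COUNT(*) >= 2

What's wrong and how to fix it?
Bug: COUNT(*) cannot appear in WHERE; the per-group count doesn't exist yet

Fix: Group first with HAVING COUNT(*) >= 2, then COUNT the resulting groups

Corrected query:
SELECT COUNT(*) FROM (SELECT author FROM books GROUP BY author HAVING COUNT(*) >= 2)

Result:
COUNT(*)
--------
2       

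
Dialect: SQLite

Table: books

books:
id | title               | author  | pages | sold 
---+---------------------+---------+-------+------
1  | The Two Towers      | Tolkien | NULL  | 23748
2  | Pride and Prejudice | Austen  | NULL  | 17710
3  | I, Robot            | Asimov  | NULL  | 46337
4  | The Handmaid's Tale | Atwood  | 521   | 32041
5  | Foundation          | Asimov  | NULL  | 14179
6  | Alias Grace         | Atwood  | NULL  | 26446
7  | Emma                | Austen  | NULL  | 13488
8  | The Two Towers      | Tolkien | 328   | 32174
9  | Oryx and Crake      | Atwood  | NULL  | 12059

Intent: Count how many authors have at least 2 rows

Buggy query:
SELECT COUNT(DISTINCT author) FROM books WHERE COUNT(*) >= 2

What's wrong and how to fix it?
Bug: WHERE filters individual rows, not groups, so a group-level COUNT is invalid there

Fix: Group first with HAVING COUNT(*) >= 2, then COUNT the resulting groups

Corrected query:
SELECT COUNT(*) FROM (SELECT author FROM books GROUP BY author HAVING COUNT(*) >= 2)

Result:
COUNT(*)
--------
4       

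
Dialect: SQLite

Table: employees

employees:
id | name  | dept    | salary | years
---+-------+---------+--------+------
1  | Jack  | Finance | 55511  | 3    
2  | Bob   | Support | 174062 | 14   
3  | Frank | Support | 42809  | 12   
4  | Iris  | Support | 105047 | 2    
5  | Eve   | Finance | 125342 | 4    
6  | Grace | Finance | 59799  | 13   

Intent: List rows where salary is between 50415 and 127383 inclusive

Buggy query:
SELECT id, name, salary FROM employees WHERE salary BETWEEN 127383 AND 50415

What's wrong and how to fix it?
Bug: The bounds are reversed; BETWEEN a AND b requires a <= b to match anything

Fix: Swap the bounds so the smaller value comes first

Corrected query:
SELECT id, name, salary FROM employees WHERE salary BETWEEN 50415 AND 127383

Result:
id | name  | salary
---+-------+-------
1  | Jack  | 55511 
4  | Iris  | 105047
5  | Eve   | 125342
6  | Grace | 59799 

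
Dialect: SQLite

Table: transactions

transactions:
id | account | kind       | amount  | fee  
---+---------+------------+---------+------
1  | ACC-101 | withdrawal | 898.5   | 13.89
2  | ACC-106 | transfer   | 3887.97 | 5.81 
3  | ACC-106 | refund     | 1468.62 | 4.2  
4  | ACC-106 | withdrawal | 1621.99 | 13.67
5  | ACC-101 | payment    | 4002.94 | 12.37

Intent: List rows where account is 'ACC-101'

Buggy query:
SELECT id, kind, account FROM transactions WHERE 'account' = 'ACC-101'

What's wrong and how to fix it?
Bug: 'account' in single quotes is a string literal, not the column; the comparison is literal-vs-literal and never true

Fix: Remove the quotes around the column name (or use double quotes for an identifier)

Corrected query:
SELECT id, kind, account FROM transactions WHERE account = 'ACC-101'

Result:
id | kind       | account
---+------------+--------
1  | withdrawal | ACC-101
5  | payment    | ACC-101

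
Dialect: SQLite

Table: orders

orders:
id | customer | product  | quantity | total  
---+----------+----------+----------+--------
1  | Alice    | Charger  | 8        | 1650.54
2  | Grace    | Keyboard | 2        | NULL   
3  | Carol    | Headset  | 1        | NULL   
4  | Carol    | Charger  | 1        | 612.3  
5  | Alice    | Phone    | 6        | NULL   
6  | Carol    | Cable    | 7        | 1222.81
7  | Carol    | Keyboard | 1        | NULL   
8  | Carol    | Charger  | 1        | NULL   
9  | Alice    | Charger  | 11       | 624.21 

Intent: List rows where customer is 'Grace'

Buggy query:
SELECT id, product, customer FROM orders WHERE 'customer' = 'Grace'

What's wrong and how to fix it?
Bug: 'customer' in single quotes is a string literal, not the column; the comparison is literal-vs-literal and never true

Fix: Remove the quotes around the column name (or use double quotes for an identifier)

Corrected query:
SELECT id, product, customer FROM orders WHERE customer = 'Grace'

Result:
id | product  | customer
---+----------+---------
2  | Keyboard | Grace   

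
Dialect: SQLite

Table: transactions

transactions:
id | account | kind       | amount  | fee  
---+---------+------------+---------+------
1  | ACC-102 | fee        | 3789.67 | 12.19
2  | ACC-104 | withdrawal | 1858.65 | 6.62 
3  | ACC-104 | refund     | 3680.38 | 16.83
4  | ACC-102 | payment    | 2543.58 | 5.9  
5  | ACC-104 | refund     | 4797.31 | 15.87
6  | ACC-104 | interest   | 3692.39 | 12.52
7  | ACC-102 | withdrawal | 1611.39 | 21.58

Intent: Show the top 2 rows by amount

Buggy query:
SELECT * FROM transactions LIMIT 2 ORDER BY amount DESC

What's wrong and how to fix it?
Bug: ORDER BY cannot follow LIMIT; LIMIT is the final clause

Fix: Swap the clauses: ORDER BY first, then LIMIT

Corrected query:
SELECT * FROM transactions ORDER BY amount DESC LIMIT 2

Result:
id | account | kind   | amount  | fee  
---+---------+--------+---------+------
5  | ACC-104 | refund | 4797.31 | 15.87
1  | ACC-102 | fee    | 3789.67 | 12.19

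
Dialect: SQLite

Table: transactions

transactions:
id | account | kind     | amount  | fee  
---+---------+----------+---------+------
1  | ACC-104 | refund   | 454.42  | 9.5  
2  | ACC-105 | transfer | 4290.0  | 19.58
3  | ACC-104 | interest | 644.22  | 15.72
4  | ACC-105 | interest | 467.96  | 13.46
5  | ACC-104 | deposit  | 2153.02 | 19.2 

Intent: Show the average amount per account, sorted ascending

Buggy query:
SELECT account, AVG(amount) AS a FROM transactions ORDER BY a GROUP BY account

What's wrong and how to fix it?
Bug: ORDER BY appears before GROUP BY; SQL clause order requires GROUP BY first

Fix: Move ORDER BY to the end, after GROUP BY

Corrected query:
SELECT account, AVG(amount) AS a FROM transactions GROUP BY account ORDER BY a

Result:
account | a          
--------+------------
ACC-104 | 1083.886667
ACC-105 | 2378.98    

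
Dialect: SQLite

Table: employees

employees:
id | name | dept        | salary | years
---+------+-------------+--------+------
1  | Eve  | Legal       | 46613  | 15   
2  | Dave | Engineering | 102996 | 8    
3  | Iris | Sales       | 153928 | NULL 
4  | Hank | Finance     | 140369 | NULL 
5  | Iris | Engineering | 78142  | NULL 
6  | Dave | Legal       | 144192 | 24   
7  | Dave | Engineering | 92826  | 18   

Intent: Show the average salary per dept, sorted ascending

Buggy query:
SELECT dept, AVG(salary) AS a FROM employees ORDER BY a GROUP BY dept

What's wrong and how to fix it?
Bug: ORDER BY appears before GROUP BY; SQL clause order requires GROUP BY first

Fix: Move ORDER BY to the end, after GROUP BY

Corrected query:
SELECT dept, AVG(salary) AS a FROM employees GROUP BY dept ORDER BY a

Result:
dept        | a           
------------+-------------
Engineering | 91321.333333
Legal       | 95402.5     
Finance     | 140369      
Sales       | 153928      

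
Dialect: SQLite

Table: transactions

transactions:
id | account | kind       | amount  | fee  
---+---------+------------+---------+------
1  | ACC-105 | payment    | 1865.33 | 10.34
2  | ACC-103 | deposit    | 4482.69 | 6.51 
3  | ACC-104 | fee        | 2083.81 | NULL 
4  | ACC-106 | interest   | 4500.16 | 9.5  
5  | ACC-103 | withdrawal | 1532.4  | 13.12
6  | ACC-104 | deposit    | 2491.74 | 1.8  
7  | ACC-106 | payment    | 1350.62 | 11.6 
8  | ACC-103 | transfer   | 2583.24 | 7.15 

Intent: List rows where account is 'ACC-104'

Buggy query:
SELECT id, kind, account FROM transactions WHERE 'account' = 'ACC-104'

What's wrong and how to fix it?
Bug: Single quotes denote string literals in SQL; the column name is being compared as a constant string

Fix: Remove the quotes around the column name (or use double quotes for an identifier)

Corrected query:
SELECT id, kind, account FROM transactions WHERE account = 'ACC-104'

Result:
id | kind    | account
---+---------+--------
3  | fee     | ACC-104
6  | deposit | ACC-104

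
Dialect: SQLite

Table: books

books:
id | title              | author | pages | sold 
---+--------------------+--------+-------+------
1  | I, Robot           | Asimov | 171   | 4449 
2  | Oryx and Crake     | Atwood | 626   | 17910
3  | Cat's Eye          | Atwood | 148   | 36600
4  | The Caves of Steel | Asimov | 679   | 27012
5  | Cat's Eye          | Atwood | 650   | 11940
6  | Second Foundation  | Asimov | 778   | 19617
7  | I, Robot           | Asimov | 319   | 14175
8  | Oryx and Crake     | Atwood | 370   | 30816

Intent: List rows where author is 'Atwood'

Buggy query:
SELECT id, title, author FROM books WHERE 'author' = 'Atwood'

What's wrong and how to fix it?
Bug: 'author' in single quotes is a string literal, not the column; the comparison is literal-vs-literal and never true

Fix: Remove the quotes around the column name (or use double quotes for an identifier)

Corrected query:
SELECT id, title, author FROM books WHERE author = 'Atwood'

Result:
id | title          | author
---+----------------+-------
2  | Oryx and Crake | Atwood
3  | Cat's Eye      | Atwood
5  | Cat's Eye      | Atwood
8  | Oryx and Crake | Atwood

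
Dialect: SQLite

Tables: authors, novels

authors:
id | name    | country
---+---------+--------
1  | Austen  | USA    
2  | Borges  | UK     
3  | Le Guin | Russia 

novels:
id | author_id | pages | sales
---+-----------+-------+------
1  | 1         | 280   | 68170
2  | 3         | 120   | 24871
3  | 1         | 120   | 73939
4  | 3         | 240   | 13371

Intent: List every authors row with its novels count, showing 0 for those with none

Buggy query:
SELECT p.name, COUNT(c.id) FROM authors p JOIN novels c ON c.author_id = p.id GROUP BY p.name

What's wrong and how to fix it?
Bug: An inner join excludes parents with zero children

Fix: Use LEFT JOIN so parents without children still appear (COUNT(c.id) gives 0)

Corrected query:
SELECT p.name, COUNT(c.id) FROM authors p LEFT JOIN novels c ON c.author_id = p.id GROUP BY p.name

Result:
name    | COUNT(c.id)
--------+------------
Austen  | 2          
Borges  | 0          
Le Guin | 2          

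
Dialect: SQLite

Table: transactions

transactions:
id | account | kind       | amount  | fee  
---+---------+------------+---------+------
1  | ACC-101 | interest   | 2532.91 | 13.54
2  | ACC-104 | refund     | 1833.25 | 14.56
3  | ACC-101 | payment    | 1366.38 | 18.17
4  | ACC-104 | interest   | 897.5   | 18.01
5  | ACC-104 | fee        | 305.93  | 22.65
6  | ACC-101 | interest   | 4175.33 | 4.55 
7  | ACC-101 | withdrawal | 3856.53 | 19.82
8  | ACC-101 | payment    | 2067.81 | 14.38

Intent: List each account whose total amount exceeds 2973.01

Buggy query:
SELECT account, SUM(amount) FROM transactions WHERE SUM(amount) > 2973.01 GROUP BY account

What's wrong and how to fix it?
Bug: Aggregate functions cannot appear in a WHERE clause

Fix: Move the aggregate condition to a HAVING clause

Corrected query:
SELECT account, SUM(amount) FROM transactions GROUP BY account HAVING SUM(amount) > 2973.01

Result:
account | SUM(amount)
--------+------------
ACC-101 | 13998.96   
ACC-104 | 3036.68    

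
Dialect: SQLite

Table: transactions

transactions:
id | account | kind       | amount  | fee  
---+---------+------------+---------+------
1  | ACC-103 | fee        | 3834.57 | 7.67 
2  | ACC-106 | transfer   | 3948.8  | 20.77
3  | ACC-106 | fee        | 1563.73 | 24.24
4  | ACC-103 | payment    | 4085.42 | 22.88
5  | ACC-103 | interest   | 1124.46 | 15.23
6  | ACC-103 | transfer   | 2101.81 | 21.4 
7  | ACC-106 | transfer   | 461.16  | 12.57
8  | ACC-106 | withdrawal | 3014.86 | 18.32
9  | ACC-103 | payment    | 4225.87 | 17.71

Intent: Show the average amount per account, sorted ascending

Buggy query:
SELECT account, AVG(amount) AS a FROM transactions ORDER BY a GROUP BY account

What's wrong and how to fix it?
Bug: ORDER BY appears before GROUP BY; SQL clause order requires GROUP BY first

Fix: Reorder: SELECT … FROM … GROUP BY … ORDER BY …

Corrected query:
SELECT account, AVG(amount) AS a FROM transactions GROUP BY account ORDER BY a

Result:
account | a        
--------+----------
ACC-106 | 2247.1375
ACC-103 | 3074.426 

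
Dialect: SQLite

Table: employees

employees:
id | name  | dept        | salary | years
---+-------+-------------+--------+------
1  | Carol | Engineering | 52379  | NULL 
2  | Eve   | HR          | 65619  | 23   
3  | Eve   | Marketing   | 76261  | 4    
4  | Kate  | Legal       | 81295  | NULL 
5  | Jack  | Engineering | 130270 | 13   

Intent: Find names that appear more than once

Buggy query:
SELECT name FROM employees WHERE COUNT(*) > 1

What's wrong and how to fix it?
Bug: WHERE can't reference COUNT(*); aggregates are computed after WHERE

Fix: GROUP BY name, then filter groups with HAVING COUNT(*) > 1

Corrected query:
SELECT name FROM employees GROUP BY name HAVING COUNT(*) > 1

Result:
name
----
Eve 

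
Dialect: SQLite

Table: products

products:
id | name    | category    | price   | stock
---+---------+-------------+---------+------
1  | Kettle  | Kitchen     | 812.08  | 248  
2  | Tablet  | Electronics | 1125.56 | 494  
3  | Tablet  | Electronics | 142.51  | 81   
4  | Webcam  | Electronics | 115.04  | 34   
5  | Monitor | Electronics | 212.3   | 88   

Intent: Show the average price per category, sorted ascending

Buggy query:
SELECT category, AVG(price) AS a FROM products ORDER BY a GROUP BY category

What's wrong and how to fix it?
Bug: ORDER BY appears before GROUP BY; SQL clause order requires GROUP BY first

Fix: Reorder: SELECT … FROM … GROUP BY … ORDER BY …

Corrected query:
SELECT category, AVG(price) AS a FROM products GROUP BY category ORDER BY a

Result:
category    | a       
------------+---------
Electronics | 398.8525
Kitchen     | 812.08  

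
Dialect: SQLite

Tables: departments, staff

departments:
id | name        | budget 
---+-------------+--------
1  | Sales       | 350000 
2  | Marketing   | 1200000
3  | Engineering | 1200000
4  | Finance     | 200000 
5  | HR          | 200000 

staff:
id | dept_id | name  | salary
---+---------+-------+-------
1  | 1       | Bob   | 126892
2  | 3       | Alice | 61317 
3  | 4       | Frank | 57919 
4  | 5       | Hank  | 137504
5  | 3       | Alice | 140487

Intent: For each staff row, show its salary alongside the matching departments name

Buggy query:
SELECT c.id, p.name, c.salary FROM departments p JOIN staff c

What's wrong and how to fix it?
Bug: JOIN with no ON clause produces a cartesian product; every staff row pairs with every departments row

Fix: Add ON c.dept_id = p.id to the JOIN

Corrected query:
SELECT c.id, p.name, c.salary FROM departments p JOIN staff c ON c.dept_id = p.id

Result:
id | name        | salary
---+-------------+-------
1  | Sales       | 126892
2  | Engineering | 61317 
3  | Finance     | 57919 
4  | HR          | 137504
5  | Engineering | 140487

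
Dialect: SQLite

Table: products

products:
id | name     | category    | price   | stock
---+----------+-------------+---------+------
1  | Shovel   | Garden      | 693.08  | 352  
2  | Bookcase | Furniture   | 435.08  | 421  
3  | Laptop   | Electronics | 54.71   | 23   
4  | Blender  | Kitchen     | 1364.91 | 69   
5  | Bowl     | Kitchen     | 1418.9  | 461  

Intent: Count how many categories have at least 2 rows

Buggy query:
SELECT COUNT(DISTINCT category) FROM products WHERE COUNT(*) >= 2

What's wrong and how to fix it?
Bug: COUNT(*) cannot appear in WHERE; the per-group count doesn't exist yet

Fix: Group first with HAVING COUNT(*) >= 2, then COUNT the resulting groups

Corrected query:
SELECT COUNT(*) FROM (SELECT category FROM products GROUP BY category HAVING COUNT(*) >= 2)

Result:
COUNT(*)
--------
1       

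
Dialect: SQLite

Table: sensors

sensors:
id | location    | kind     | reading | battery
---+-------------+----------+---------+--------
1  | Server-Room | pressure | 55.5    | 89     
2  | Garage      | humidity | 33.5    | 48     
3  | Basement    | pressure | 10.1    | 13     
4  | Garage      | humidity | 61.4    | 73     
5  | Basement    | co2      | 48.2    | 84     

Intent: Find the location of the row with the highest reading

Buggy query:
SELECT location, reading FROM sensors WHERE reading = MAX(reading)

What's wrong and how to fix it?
Bug: MAX(reading) is an aggregate and cannot be used directly in WHERE

Fix: Use a subquery: WHERE reading = (SELECT MAX(reading) FROM sensors)

Corrected query:
SELECT location, reading FROM sensors WHERE reading = (SELECT MAX(reading) FROM sensors)

Result:
location | reading
---------+--------
Garage   | 61.4   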